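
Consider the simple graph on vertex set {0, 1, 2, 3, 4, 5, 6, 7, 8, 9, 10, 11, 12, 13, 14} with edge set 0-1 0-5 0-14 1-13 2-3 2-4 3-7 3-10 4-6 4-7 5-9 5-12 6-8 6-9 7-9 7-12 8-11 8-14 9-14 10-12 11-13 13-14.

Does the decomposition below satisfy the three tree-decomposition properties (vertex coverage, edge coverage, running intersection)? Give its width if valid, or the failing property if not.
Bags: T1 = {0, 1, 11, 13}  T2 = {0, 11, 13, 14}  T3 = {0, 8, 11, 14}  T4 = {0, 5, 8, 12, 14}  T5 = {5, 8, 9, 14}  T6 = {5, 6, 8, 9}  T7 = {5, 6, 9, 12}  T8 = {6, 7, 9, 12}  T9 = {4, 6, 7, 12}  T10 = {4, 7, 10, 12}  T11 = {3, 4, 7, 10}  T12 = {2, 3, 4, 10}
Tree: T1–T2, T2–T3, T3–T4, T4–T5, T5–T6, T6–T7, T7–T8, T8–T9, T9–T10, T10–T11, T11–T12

A tree decomposition must satisfy three properties: every vertex lies in some bag; for every edge, both endpoints lie together in some bag; and for every vertex, the bags containing it form a connected subtree. Here bags containing vertex 12 are not connected in the tree, so the decomposition is invalid.

No — bags containing vertex 12 are not connected in the tree.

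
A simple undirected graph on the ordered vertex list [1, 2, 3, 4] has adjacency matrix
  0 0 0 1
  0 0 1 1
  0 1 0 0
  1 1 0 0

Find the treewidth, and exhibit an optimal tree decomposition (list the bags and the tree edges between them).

The largest bag has 2 vertices, giving width 1; this decomposition certifies tw(G) ≤ 1. Any graph with an edge has treewidth ≥ 1, and G has the edge 2–4. The upper and lower bounds meet at 1, so that is the treewidth.

Treewidth 1.
Bags: B1 = {2, 4}  B2 = {1, 4}  B3 = {2, 3}
Tree: B1–B2, B1–B3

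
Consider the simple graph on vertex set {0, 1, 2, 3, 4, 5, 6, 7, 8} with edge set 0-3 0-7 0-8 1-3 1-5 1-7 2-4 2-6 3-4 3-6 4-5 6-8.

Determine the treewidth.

A width-3 tree decomposition is:
Bags: B1 = {0, 1, 7, 8}  B2 = {0, 1, 3, 8}  B3 = {1, 3, 6, 8}  B4 = {1, 3, 5, 6}  B5 = {3, 4, 5, 6}  B6 = {2, 4, 5, 6}
Tree: B1–B2, B2–B3, B3–B4, B4–B5, B5–B6
Each bag holds 4 vertices, so the decomposition has width 3, which upper-bounds the treewidth. For the lower bound: the 4 vertex sets {0,7,8}, {1}, {3}, {2,4,5,6} are disjoint, each induces a connected subgraph, and every pair is joined by at least one edge of G. Contracting each set to a single vertex therefore yields K_{4} as a minor, and since treewidth is minor-monotone, tw(G) ≥ tw(K_{4}) = 3. Therefore the treewidth is 3.

3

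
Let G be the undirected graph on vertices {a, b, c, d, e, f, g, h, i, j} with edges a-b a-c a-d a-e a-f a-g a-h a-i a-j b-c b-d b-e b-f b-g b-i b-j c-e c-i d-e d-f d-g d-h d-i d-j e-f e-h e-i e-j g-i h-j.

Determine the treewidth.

A width-4 tree decomposition is:
Bags: B1 = {a, b, d, e, i}  B2 = {a, b, d, e, j}  B3 = {a, b, d, g, i}  B4 = {a, b, d, e, f}  B5 = {a, b, c, e, i}  B6 = {a, d, e, h, j}
Tree: B1–B2, B1–B3, B2–B4, B1–B5, B2–B6
Each bag holds 5 vertices, so the decomposition has width 4, which upper-bounds the treewidth. Conversely, {a, d, e, h, j} is a clique of size 5, and the vertices of any clique must share a bag in every tree decomposition; so some bag has ≥ 5 vertices and tw(G) ≥ 4. Therefore the treewidth is 4.

4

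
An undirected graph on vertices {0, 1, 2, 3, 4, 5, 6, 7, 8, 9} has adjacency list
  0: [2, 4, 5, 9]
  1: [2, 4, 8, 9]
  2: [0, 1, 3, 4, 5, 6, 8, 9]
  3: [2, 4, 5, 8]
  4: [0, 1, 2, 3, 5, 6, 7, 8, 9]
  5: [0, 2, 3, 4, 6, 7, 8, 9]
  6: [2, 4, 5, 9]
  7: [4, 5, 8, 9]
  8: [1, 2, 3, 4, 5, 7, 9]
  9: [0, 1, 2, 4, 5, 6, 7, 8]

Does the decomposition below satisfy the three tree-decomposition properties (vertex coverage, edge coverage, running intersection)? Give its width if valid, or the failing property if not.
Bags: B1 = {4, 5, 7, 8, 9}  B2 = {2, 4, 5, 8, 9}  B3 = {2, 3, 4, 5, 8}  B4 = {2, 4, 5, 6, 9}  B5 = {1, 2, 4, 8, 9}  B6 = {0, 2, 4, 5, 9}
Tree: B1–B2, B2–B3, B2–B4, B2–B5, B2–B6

Vertex coverage: the bags together contain {0, 1, 2, 3, 4, 5, 6, 7, 8, 9}, the full vertex set. Edge coverage: each edge of G has both endpoints in at least one bag. Running intersection: for every vertex, the bags containing it form a connected subtree. All three properties hold, so this is a valid tree decomposition of width max|bag| − 1 = 4, and hence tw(G) ≤ 4.

Yes; width 4.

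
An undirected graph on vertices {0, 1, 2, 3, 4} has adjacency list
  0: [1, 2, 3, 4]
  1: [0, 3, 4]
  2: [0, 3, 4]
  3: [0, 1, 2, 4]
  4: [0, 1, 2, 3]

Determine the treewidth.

A width-3 tree decomposition is:
Bags: B1 = {0, 1, 3, 4}  B2 = {0, 2, 3, 4}
Tree: B1–B2
Every bag has size at most 4, so the width is 4 − 1 = 3 and tw(G) ≤ 3. On the other hand G contains the 4-clique {0, 1, 3, 4}. A clique must lie in a single bag of any decomposition, so no decomposition can have width below 3. Hence tw(G) = 3 exactly.

3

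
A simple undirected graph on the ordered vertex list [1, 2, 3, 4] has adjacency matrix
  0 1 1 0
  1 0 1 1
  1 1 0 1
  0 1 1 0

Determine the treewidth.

A width-2 tree decomposition is:
Bags: B1 = {2, 3, 4}  B2 = {1, 2, 3}
Tree: B1–B2
Each bag holds 3 vertices, so the decomposition has width 2, which upper-bounds the treewidth. On the other hand G contains the 3-clique {1, 2, 3}. A clique must lie in a single bag of any decomposition, so no decomposition can have width below 2. Hence tw(G) = 2 exactly.

2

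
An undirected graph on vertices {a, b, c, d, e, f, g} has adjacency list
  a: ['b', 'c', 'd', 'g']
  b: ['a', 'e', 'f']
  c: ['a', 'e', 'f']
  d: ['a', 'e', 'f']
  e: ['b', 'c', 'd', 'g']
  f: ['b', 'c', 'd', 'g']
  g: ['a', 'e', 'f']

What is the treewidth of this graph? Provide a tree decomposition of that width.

Treewidth 3.
Bags: B1 = {a, d, e, f}  B2 = {a, b, e, f}  B3 = {a, e, f, g}  B4 = {a, c, e, f}
Tree: B1–B2, B2–B3, B3–B4

The largest bag has 4 vertices, giving width 3; this decomposition certifies tw(G) ≤ 3. For the lower bound: the 4 vertex sets {a,d}, {b,f}, {e}, {g} are disjoint, each induces a connected subgraph, and every pair is joined by at least one edge of G. Contracting each set to a single vertex therefore yields K_{4} as a minor, and since treewidth is minor-monotone, tw(G) ≥ tw(K_{4}) = 3. Combining the bounds, tw(G) = 3.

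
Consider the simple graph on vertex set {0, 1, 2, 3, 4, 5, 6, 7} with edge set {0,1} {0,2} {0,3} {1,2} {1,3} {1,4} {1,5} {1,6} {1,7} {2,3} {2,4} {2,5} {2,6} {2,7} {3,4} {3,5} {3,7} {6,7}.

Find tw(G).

3

A width-3 tree decomposition is:
Bags: B1 = {1, 2, 3, 7}  B2 = {1, 2, 3, 4}  B3 = {1, 2, 3, 5}  B4 = {1, 2, 6, 7}  B5 = {0, 1, 2, 3}
Tree: B1–B2, B1–B3, B1–B4, B1–B5
The largest bag has 4 vertices, giving width 3; this decomposition certifies tw(G) ≤ 3. Conversely, {0, 1, 2, 3} is a clique of size 4, and the vertices of any clique must share a bag in every tree decomposition; so some bag has ≥ 4 vertices and tw(G) ≥ 3. The upper and lower bounds meet at 3, so that is the treewidth.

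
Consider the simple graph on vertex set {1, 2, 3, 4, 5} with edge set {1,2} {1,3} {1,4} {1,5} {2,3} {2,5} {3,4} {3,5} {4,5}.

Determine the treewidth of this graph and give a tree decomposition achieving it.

Treewidth 3.
One optimal decomposition is:
Bags: B1 = {1, 3, 4, 5}  B2 = {1, 2, 3, 5}
Tree: B1–B2

Every bag has size at most 4, so the width is 4 − 1 = 3 and tw(G) ≤ 3. On the other hand G contains the 4-clique {1, 2, 3, 5}. A clique must lie in a single bag of any decomposition, so no decomposition can have width below 3. Combining the bounds, tw(G) = 3.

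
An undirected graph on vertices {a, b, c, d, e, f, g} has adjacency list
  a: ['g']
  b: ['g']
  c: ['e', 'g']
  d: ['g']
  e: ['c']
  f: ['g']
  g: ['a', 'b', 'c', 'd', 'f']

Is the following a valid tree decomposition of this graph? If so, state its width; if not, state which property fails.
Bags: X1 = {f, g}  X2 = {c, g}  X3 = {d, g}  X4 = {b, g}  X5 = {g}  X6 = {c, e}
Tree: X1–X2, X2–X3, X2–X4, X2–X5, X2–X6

A tree decomposition must satisfy three properties: every vertex lies in some bag; for every edge, both endpoints lie together in some bag; and for every vertex, the bags containing it form a connected subtree. Here vertex a appears in no bag, so the decomposition is invalid.

No — vertex a appears in no bag.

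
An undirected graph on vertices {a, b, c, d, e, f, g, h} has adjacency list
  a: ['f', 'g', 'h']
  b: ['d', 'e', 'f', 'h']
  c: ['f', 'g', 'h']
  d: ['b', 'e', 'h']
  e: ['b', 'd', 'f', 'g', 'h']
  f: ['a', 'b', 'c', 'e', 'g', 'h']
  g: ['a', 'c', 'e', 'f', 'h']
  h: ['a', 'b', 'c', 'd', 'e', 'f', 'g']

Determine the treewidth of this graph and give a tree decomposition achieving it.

Each bag holds 4 vertices, so the decomposition has width 3, which upper-bounds the treewidth. Conversely, {b, d, e, h} is a clique of size 4, and the vertices of any clique must share a bag in every tree decomposition; so some bag has ≥ 4 vertices and tw(G) ≥ 3. Combining the bounds, tw(G) = 3.

Treewidth 3.
Bags: B1 = {e, f, g, h}  B2 = {a, f, g, h}  B3 = {c, f, g, h}  B4 = {b, e, f, h}  B5 = {b, d, e, h}
Tree: B1–B2, B1–B3, B1–B4, B4–B5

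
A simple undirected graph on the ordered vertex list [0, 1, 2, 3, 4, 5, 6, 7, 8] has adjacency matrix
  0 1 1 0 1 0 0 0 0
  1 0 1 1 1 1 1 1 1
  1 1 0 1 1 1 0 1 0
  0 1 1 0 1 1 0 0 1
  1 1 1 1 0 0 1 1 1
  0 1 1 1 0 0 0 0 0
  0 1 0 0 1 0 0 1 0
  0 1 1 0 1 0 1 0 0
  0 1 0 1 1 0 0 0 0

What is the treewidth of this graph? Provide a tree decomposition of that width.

Treewidth 3.
One optimal decomposition is:
Bags: B1 = {1, 2, 3, 4}  B2 = {0, 1, 2, 4}  B3 = {1, 3, 4, 8}  B4 = {1, 2, 3, 5}  B5 = {1, 2, 4, 7}  B6 = {1, 4, 6, 7}
Tree: B1–B2, B1–B3, B1–B4, B2–B5, B5–B6

Every bag has size at most 4, so the width is 4 − 1 = 3 and tw(G) ≤ 3. For the lower bound, the 4 vertices {1, 3, 4, 8} are pairwise adjacent, and any tree decomposition puts a clique entirely inside one bag — forcing width ≥ 3. The upper and lower bounds meet at 3, so that is the treewidth.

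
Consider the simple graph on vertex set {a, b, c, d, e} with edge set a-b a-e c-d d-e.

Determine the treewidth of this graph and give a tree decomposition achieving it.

Each bag holds 2 vertices, so the decomposition has width 1, which upper-bounds the treewidth. Since G has at least one edge (e.g. a–e), it is not an edgeless graph, so tw(G) ≥ 1. Therefore the treewidth is 1.

Treewidth 1.
One optimal decomposition is:
Bags: B1 = {a, e}  B2 = {d, e}  B3 = {a, b}  B4 = {c, d}
Tree: B1–B2, B1–B3, B2–B4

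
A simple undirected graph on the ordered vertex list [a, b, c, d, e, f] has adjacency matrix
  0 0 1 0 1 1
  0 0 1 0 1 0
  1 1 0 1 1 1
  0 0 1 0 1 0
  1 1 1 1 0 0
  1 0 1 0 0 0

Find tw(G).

2

A width-2 tree decomposition is:
Bags: B1 = {a, c, e}  B2 = {b, c, e}  B3 = {a, c, f}  B4 = {c, d, e}
Tree: B1–B2, B1–B3, B2–B4
Every bag has size at most 3, so the width is 3 − 1 = 2 and tw(G) ≤ 2. For the lower bound, the 3 vertices {c, d, e} are pairwise adjacent, and any tree decomposition puts a clique entirely inside one bag — forcing width ≥ 2. Therefore the treewidth is 2.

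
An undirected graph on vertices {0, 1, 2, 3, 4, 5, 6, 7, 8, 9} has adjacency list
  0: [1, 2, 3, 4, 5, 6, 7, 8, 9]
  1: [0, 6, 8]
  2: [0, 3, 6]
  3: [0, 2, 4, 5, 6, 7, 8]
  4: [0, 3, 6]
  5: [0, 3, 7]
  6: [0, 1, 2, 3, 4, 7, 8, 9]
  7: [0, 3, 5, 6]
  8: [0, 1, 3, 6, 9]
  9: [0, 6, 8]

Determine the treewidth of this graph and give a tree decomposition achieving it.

Treewidth 3.
One optimal decomposition is:
Bags: B1 = {0, 3, 6, 8}  B2 = {0, 2, 3, 6}  B3 = {0, 3, 6, 7}  B4 = {0, 3, 5, 7}  B5 = {0, 1, 6, 8}  B6 = {0, 3, 4, 6}  B7 = {0, 6, 8, 9}
Tree: B1–B2, B1–B3, B3–B4, B1–B5, B1–B6, B1–B7

Each bag holds 4 vertices, so the decomposition has width 3, which upper-bounds the treewidth. Conversely, {0, 3, 5, 7} is a clique of size 4, and the vertices of any clique must share a bag in every tree decomposition; so some bag has ≥ 4 vertices and tw(G) ≥ 3. Hence tw(G) = 3 exactly.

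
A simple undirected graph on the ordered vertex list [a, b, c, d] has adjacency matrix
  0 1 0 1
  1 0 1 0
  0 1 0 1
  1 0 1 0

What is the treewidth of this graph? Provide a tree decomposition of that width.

Treewidth 2.
Bags: B1 = {a, b, c}  B2 = {a, c, d}
Tree: B1–B2

Every bag has size at most 3, so the width is 3 − 1 = 2 and tw(G) ≤ 2. For the lower bound, G contains the cycle a–b–c–d–a, so G is not a forest; only forests have treewidth ≤ 1, hence tw(G) ≥ 2. Therefore the treewidth is 2.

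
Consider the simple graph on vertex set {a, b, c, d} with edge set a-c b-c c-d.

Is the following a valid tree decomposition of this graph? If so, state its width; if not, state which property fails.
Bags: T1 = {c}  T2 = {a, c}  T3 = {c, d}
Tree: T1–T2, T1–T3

No — vertex b appears in no bag.

A tree decomposition must satisfy three properties: every vertex lies in some bag; for every edge, both endpoints lie together in some bag; and for every vertex, the bags containing it form a connected subtree. Here vertex b appears in no bag, so the decomposition is invalid.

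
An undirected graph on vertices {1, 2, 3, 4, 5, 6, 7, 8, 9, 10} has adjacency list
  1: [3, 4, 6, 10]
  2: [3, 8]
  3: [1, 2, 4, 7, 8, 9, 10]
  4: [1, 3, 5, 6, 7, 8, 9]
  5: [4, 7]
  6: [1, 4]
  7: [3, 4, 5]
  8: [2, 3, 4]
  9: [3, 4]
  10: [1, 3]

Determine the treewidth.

2

A width-2 tree decomposition is:
Bags: B1 = {1, 3, 4}  B2 = {3, 4, 7}  B3 = {1, 4, 6}  B4 = {1, 3, 10}  B5 = {3, 4, 9}  B6 = {4, 5, 7}  B7 = {3, 4, 8}  B8 = {2, 3, 8}
Tree: B1–B2, B1–B3, B1–B4, B1–B5, B2–B6, B1–B7, B7–B8
Every bag has size at most 3, so the width is 3 − 1 = 2 and tw(G) ≤ 2. For the lower bound, the 3 vertices {2, 3, 8} are pairwise adjacent, and any tree decomposition puts a clique entirely inside one bag — forcing width ≥ 2. The upper and lower bounds meet at 2, so that is the treewidth.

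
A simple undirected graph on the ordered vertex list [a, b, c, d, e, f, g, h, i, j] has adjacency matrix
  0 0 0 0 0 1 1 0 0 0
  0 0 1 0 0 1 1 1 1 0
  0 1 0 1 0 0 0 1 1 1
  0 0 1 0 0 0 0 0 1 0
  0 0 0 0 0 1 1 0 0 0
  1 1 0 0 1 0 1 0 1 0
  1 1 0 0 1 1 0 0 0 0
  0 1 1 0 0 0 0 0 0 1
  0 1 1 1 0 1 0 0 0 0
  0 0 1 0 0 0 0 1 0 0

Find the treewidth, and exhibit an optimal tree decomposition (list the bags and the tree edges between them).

Treewidth 2.
One such decomposition:
Bags: B1 = {b, c, i}  B2 = {b, c, h}  B3 = {b, f, i}  B4 = {b, f, g}  B5 = {e, f, g}  B6 = {c, d, i}  B7 = {a, f, g}  B8 = {c, h, j}
Tree: B1–B2, B1–B3, B3–B4, B4–B5, B1–B6, B4–B7, B2–B8

Each bag holds 3 vertices, so the decomposition has width 2, which upper-bounds the treewidth. Conversely, {c, d, i} is a clique of size 3, and the vertices of any clique must share a bag in every tree decomposition; so some bag has ≥ 3 vertices and tw(G) ≥ 2. Hence tw(G) = 2 exactly.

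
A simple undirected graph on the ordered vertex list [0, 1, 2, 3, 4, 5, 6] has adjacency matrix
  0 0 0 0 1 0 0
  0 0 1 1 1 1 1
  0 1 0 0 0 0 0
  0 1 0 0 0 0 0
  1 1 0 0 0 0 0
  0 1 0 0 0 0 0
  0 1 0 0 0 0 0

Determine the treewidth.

A width-1 tree decomposition is:
Bags: B1 = {1, 4}  B2 = {0, 4}  B3 = {1, 3}  B4 = {1, 6}  B5 = {1, 2}  B6 = {1, 5}
Tree: B1–B2, B1–B3, B3–B4, B1–B5, B1–B6
Each bag holds 2 vertices, so the decomposition has width 1, which upper-bounds the treewidth. Since G has at least one edge (e.g. 4–1), it is not an edgeless graph, so tw(G) ≥ 1. Hence tw(G) = 1 exactly.

1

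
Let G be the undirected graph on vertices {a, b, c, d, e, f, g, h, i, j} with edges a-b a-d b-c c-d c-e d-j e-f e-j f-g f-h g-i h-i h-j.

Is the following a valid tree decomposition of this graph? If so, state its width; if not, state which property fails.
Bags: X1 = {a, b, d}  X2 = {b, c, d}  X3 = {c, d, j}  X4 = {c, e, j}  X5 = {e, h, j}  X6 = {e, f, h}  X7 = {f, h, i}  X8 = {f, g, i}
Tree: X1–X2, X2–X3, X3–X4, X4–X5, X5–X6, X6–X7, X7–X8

Every vertex of G appears in some bag (union = {a, b, c, d, e, f, g, h, i, j}); every edge is covered by a bag; and for each vertex v the set of bags containing v is connected in the bag tree. The decomposition is therefore valid. The largest bag has 3 vertices, so the width is 2.

Yes; width 2.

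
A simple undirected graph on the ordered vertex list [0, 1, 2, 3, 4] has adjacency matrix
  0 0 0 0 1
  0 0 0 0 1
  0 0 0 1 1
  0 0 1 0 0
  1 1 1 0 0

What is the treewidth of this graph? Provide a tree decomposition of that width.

Each bag holds 2 vertices, so the decomposition has width 1, which upper-bounds the treewidth. Any graph with an edge has treewidth ≥ 1, and G has the edge 0–4. The upper and lower bounds meet at 1, so that is the treewidth.

Treewidth 1.
Bags: B1 = {0, 4}  B2 = {2, 4}  B3 = {1, 4}  B4 = {2, 3}
Tree: B1–B2, B2–B3, B2–B4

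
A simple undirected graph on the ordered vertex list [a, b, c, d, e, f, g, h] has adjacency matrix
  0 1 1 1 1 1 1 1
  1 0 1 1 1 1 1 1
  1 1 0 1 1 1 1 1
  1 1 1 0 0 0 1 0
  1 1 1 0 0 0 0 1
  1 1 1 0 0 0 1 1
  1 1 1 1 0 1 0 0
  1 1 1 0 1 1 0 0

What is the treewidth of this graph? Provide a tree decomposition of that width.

The largest bag has 5 vertices, giving width 4; this decomposition certifies tw(G) ≤ 4. For the lower bound, the 5 vertices {a, b, c, d, g} are pairwise adjacent, and any tree decomposition puts a clique entirely inside one bag — forcing width ≥ 4. Therefore the treewidth is 4.

Treewidth 4.
One such decomposition:
Bags: B1 = {a, b, c, f, g}  B2 = {a, b, c, d, g}  B3 = {a, b, c, f, h}  B4 = {a, b, c, e, h}
Tree: B1–B2, B1–B3, B3–B4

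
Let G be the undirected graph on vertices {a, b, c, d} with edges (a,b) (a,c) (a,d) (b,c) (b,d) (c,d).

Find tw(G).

A width-3 tree decomposition is:
Bags: B1 = {a, b, c, d}
Tree: (single bag)
With just one bag of size 4, the width is 4 − 1 = 3, so tw(G) ≤ 3. For the lower bound, the 4 vertices {a, b, c, d} are pairwise adjacent, and any tree decomposition puts a clique entirely inside one bag — forcing width ≥ 3. Hence tw(G) = 3 exactly.

3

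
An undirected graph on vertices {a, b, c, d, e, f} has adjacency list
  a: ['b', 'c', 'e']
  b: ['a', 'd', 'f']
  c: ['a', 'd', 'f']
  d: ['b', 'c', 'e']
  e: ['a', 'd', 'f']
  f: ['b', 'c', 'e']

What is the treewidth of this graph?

3

A width-3 tree decomposition is:
Bags: B1 = {a, d, e, f}  B2 = {a, c, d, f}  B3 = {a, b, d, f}
Tree: B1–B2, B2–B3
Each bag holds 4 vertices, so the decomposition has width 3, which upper-bounds the treewidth. For the lower bound: the 4 vertex sets {d,e}, {c,f}, {a}, {b} are disjoint, each induces a connected subgraph, and every pair is joined by at least one edge of G. Contracting each set to a single vertex therefore yields K_{4} as a minor, and since treewidth is minor-monotone, tw(G) ≥ tw(K_{4}) = 3. Combining the bounds, tw(G) = 3.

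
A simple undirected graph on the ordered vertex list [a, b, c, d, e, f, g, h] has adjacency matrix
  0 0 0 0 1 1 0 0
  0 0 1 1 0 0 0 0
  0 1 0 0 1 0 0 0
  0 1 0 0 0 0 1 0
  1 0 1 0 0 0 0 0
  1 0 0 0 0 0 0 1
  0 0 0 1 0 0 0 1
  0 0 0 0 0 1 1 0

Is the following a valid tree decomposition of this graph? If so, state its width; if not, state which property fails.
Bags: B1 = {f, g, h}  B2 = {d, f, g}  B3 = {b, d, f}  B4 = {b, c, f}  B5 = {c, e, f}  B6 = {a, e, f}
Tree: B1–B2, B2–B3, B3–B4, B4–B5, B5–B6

Every vertex of G appears in some bag (union = {a, b, c, d, e, f, g, h}); every edge is covered by a bag; and for each vertex v the set of bags containing v is connected in the bag tree. The decomposition is therefore valid. The largest bag has 3 vertices, so the width is 2.

Yes; width 2.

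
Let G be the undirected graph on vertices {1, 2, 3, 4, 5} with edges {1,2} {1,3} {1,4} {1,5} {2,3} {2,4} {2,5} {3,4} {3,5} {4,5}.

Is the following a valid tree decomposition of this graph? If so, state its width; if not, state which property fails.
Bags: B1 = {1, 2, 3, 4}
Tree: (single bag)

A tree decomposition must satisfy three properties: every vertex lies in some bag; for every edge, both endpoints lie together in some bag; and for every vertex, the bags containing it form a connected subtree. Here vertex 5 appears in no bag, so the decomposition is invalid.

No — vertex 5 appears in no bag.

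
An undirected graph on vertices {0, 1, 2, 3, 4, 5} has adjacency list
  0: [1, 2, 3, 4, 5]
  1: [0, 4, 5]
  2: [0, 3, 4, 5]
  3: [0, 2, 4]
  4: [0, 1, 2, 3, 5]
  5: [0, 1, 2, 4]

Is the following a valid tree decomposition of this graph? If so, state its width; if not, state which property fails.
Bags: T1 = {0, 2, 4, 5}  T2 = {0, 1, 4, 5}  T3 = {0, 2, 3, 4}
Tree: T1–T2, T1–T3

Every vertex of G appears in some bag (union = {0, 1, 2, 3, 4, 5}); every edge is covered by a bag; and for each vertex v the set of bags containing v is connected in the bag tree. The decomposition is therefore valid. The largest bag has 4 vertices, so the width is 3.

Yes; width 3.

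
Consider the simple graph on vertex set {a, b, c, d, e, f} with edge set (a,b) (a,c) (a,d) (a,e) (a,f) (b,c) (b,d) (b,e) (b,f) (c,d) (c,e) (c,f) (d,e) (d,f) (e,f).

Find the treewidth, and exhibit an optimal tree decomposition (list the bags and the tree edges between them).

Treewidth 5.
One such decomposition:
Bags: B1 = {a, b, c, d, e, f}
Tree: (single bag)

A single bag containing all 6 vertices is trivially a valid decomposition of width 5. On the other hand G contains the 6-clique {a, b, c, d, e, f}. A clique must lie in a single bag of any decomposition, so no decomposition can have width below 5. Therefore the treewidth is 5.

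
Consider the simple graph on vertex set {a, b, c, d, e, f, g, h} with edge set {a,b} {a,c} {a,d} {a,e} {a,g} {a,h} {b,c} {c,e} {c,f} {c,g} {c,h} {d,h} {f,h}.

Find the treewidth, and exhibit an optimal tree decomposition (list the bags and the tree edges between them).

Treewidth 2.
Bags: B1 = {a, c, h}  B2 = {a, c, g}  B3 = {a, c, e}  B4 = {c, f, h}  B5 = {a, d, h}  B6 = {a, b, c}
Tree: B1–B2, B1–B3, B1–B4, B1–B5, B1–B6

Every bag has size at most 3, so the width is 3 − 1 = 2 and tw(G) ≤ 2. For the lower bound, the 3 vertices {a, d, h} are pairwise adjacent, and any tree decomposition puts a clique entirely inside one bag — forcing width ≥ 2. Combining the bounds, tw(G) = 2.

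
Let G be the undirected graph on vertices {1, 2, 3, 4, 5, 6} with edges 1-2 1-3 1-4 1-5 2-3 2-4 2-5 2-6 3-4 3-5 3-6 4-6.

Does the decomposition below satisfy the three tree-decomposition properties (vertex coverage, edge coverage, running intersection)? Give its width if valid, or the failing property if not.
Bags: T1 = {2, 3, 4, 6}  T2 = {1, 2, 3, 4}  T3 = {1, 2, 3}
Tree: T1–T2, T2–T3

No — vertex 5 appears in no bag.

A tree decomposition must satisfy three properties: every vertex lies in some bag; for every edge, both endpoints lie together in some bag; and for every vertex, the bags containing it form a connected subtree. Here vertex 5 appears in no bag, so the decomposition is invalid.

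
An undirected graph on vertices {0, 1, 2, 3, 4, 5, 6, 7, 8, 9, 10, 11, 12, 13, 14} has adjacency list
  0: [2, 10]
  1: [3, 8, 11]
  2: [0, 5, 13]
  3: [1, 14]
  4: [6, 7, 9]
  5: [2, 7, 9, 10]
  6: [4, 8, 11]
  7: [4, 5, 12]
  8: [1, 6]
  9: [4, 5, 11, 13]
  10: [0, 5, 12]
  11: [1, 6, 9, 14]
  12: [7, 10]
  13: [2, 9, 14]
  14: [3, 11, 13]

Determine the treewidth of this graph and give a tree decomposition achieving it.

Treewidth 3.
One optimal decomposition is:
Bags: B1 = {0, 2, 10, 12}  B2 = {2, 5, 10, 12}  B3 = {2, 5, 7, 12}  B4 = {2, 5, 7, 13}  B5 = {5, 7, 9, 13}  B6 = {4, 7, 9, 13}  B7 = {4, 9, 13, 14}  B8 = {4, 9, 11, 14}  B9 = {4, 6, 11, 14}  B10 = {3, 6, 11, 14}  B11 = {1, 3, 6, 11}  B12 = {1, 3, 6, 8}
Tree: B1–B2, B2–B3, B3–B4, B4–B5, B5–B6, B6–B7, B7–B8, B8–B9, B9–B10, B10–B11, B11–B12

Each bag holds 4 vertices, so the decomposition has width 3, which upper-bounds the treewidth. For the lower bound: the 4 vertex sets {0,10,12}, {2}, {5}, {4,7,9,13} are disjoint, each induces a connected subgraph, and every pair is joined by at least one edge of G. Contracting each set to a single vertex therefore yields K_{4} as a minor, and since treewidth is minor-monotone, tw(G) ≥ tw(K_{4}) = 3. The upper and lower bounds meet at 3, so that is the treewidth.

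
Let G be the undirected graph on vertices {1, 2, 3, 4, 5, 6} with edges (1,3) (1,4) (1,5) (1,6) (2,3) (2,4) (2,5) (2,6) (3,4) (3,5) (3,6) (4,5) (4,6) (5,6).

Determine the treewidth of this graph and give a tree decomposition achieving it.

Every bag has size at most 5, so the width is 5 − 1 = 4 and tw(G) ≤ 4. On the other hand G contains the 5-clique {1, 3, 4, 5, 6}. A clique must lie in a single bag of any decomposition, so no decomposition can have width below 4. The upper and lower bounds meet at 4, so that is the treewidth.

Treewidth 4.
Bags: B1 = {2, 3, 4, 5, 6}  B2 = {1, 3, 4, 5, 6}
Tree: B1–B2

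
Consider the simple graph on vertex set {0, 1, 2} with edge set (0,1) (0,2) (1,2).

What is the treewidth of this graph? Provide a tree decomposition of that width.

A single bag containing all 3 vertices is trivially a valid decomposition of width 2. On the other hand G contains the 3-clique {0, 1, 2}. A clique must lie in a single bag of any decomposition, so no decomposition can have width below 2. Combining the bounds, tw(G) = 2.

Treewidth 2.
One such decomposition:
Bags: B1 = {0, 1, 2}
Tree: (single bag)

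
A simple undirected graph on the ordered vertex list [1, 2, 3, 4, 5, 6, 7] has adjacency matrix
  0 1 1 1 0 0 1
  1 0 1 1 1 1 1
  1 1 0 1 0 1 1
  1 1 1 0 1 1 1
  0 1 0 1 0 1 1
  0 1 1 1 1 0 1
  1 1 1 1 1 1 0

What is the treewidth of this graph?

4

A width-4 tree decomposition is:
Bags: B1 = {2, 3, 4, 6, 7}  B2 = {1, 2, 3, 4, 7}  B3 = {2, 4, 5, 6, 7}
Tree: B1–B2, B1–B3
The largest bag has 5 vertices, giving width 4; this decomposition certifies tw(G) ≤ 4. For the lower bound, the 5 vertices {1, 2, 3, 4, 7} are pairwise adjacent, and any tree decomposition puts a clique entirely inside one bag — forcing width ≥ 4. Combining the bounds, tw(G) = 4.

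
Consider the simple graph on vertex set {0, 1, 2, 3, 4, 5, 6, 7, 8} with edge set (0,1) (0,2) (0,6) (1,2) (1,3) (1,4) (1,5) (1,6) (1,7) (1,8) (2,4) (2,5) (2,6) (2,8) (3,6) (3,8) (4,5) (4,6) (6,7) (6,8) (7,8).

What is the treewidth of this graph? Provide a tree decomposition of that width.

Treewidth 3.
One optimal decomposition is:
Bags: B1 = {1, 2, 6, 8}  B2 = {0, 1, 2, 6}  B3 = {1, 3, 6, 8}  B4 = {1, 2, 4, 6}  B5 = {1, 6, 7, 8}  B6 = {1, 2, 4, 5}
Tree: B1–B2, B1–B3, B2–B4, B3–B5, B4–B6

Each bag holds 4 vertices, so the decomposition has width 3, which upper-bounds the treewidth. For the lower bound, the 4 vertices {1, 2, 4, 5} are pairwise adjacent, and any tree decomposition puts a clique entirely inside one bag — forcing width ≥ 3. Hence tw(G) = 3 exactly.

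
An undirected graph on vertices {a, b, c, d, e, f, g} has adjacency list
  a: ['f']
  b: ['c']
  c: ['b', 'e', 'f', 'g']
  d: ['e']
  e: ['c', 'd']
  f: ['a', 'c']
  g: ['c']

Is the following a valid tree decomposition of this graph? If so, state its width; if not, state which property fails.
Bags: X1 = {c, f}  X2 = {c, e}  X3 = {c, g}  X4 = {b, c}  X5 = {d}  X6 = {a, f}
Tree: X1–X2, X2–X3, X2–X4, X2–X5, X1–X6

A tree decomposition must satisfy three properties: every vertex lies in some bag; for every edge, both endpoints lie together in some bag; and for every vertex, the bags containing it form a connected subtree. Here edge (e,d) lies in no bag, so the decomposition is invalid.

No — edge (e,d) lies in no bag.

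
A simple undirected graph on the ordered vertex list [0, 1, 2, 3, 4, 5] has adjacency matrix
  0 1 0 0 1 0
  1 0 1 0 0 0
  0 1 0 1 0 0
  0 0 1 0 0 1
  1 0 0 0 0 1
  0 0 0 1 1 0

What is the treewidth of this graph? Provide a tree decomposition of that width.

Treewidth 2.
One optimal decomposition is:
Bags: B1 = {2, 3, 5}  B2 = {1, 2, 5}  B3 = {0, 1, 5}  B4 = {0, 4, 5}
Tree: B1–B2, B2–B3, B3–B4

Every bag has size at most 3, so the width is 3 − 1 = 2 and tw(G) ≤ 2. Since 5–3–2–1–0–4–5 is a cycle in G, G is not acyclic. Forests are exactly the graphs of treewidth ≤ 1, so tw(G) ≥ 2. Hence tw(G) = 2 exactly.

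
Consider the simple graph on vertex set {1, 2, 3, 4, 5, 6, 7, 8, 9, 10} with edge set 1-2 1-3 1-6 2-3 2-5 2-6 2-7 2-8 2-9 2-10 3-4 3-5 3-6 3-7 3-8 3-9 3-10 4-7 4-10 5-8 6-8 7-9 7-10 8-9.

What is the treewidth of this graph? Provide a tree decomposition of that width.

Treewidth 3.
One optimal decomposition is:
Bags: B1 = {2, 3, 8, 9}  B2 = {2, 3, 7, 9}  B3 = {2, 3, 7, 10}  B4 = {2, 3, 5, 8}  B5 = {2, 3, 6, 8}  B6 = {1, 2, 3, 6}  B7 = {3, 4, 7, 10}
Tree: B1–B2, B2–B3, B1–B4, B4–B5, B5–B6, B3–B7

The largest bag has 4 vertices, giving width 3; this decomposition certifies tw(G) ≤ 3. On the other hand G contains the 4-clique {2, 3, 8, 9}. A clique must lie in a single bag of any decomposition, so no decomposition can have width below 3. Hence tw(G) = 3 exactly.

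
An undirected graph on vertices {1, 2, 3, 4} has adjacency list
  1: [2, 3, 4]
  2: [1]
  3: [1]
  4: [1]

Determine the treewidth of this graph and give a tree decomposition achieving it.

Each bag holds 2 vertices, so the decomposition has width 1, which upper-bounds the treewidth. G has an edge, so its treewidth is at least 1. Therefore the treewidth is 1.

Treewidth 1.
Bags: B1 = {1, 4}  B2 = {1, 2}  B3 = {1, 3}
Tree: B1–B2, B1–B3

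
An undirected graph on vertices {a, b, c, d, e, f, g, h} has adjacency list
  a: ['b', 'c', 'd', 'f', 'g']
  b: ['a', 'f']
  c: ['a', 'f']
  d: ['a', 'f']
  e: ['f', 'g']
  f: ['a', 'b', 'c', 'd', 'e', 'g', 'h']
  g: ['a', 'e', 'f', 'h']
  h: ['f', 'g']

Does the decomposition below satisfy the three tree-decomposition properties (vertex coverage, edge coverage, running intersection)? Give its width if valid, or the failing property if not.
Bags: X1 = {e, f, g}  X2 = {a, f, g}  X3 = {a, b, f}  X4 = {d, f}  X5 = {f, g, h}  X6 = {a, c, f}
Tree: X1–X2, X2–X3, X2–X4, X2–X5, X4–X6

No — edge (a,d) lies in no bag.

A tree decomposition must satisfy three properties: every vertex lies in some bag; for every edge, both endpoints lie together in some bag; and for every vertex, the bags containing it form a connected subtree. Here edge (a,d) lies in no bag, so the decomposition is invalid.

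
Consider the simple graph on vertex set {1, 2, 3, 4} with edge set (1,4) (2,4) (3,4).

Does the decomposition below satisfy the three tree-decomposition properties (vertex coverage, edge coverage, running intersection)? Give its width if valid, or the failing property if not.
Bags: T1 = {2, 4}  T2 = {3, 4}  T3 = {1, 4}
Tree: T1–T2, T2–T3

Yes; width 1.

Vertex coverage: the bags together contain {1, 2, 3, 4}, the full vertex set. Edge coverage: each edge of G has both endpoints in at least one bag. Running intersection: for every vertex, the bags containing it form a connected subtree. All three properties hold, so this is a valid tree decomposition of width max|bag| − 1 = 1, and hence tw(G) ≤ 1.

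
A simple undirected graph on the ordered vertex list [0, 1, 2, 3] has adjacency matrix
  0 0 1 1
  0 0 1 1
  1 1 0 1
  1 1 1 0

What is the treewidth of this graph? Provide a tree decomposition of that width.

Treewidth 2.
Bags: B1 = {1, 2, 3}  B2 = {0, 2, 3}
Tree: B1–B2

Each bag holds 3 vertices, so the decomposition has width 2, which upper-bounds the treewidth. For the lower bound, the 3 vertices {0, 2, 3} are pairwise adjacent, and any tree decomposition puts a clique entirely inside one bag — forcing width ≥ 2. Hence tw(G) = 2 exactly.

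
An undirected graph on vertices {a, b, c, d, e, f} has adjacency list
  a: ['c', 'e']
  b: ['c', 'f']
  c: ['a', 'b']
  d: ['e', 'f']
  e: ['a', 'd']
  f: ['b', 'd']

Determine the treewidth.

2

A width-2 tree decomposition is:
Bags: B1 = {d, e, f}  B2 = {b, e, f}  B3 = {b, c, e}  B4 = {a, c, e}
Tree: B1–B2, B2–B3, B3–B4
Every bag has size at most 3, so the width is 3 − 1 = 2 and tw(G) ≤ 2. Since e–d–f–b–c–a–e is a cycle in G, G is not acyclic. Forests are exactly the graphs of treewidth ≤ 1, so tw(G) ≥ 2. Hence tw(G) = 2 exactly.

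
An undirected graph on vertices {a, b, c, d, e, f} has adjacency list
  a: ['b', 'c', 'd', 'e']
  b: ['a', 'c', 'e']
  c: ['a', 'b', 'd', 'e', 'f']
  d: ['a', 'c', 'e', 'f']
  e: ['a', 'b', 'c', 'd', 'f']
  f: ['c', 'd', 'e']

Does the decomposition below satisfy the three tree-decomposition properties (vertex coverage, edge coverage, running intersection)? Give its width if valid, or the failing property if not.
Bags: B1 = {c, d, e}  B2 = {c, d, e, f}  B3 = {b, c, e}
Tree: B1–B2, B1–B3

A tree decomposition must satisfy three properties: every vertex lies in some bag; for every edge, both endpoints lie together in some bag; and for every vertex, the bags containing it form a connected subtree. Here vertex a appears in no bag, so the decomposition is invalid.

No — vertex a appears in no bag.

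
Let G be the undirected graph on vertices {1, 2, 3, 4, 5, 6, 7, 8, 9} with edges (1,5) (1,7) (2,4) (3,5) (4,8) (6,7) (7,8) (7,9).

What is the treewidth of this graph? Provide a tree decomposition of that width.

Treewidth 1.
One optimal decomposition is:
Bags: B1 = {3, 5}  B2 = {1, 5}  B3 = {1, 7}  B4 = {7, 9}  B5 = {7, 8}  B6 = {4, 8}  B7 = {2, 4}  B8 = {6, 7}
Tree: B1–B2, B2–B3, B3–B4, B3–B5, B5–B6, B6–B7, B4–B8

Every bag has size at most 2, so the width is 2 − 1 = 1 and tw(G) ≤ 1. G has an edge, so its treewidth is at least 1. Therefore the treewidth is 1.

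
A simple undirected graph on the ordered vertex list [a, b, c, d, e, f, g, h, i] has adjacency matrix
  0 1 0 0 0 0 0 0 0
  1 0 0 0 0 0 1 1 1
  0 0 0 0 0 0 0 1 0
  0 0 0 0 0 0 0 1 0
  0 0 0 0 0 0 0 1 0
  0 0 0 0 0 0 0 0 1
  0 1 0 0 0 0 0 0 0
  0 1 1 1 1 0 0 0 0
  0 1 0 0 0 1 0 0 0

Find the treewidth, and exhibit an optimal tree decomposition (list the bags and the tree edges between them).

Each bag holds 2 vertices, so the decomposition has width 1, which upper-bounds the treewidth. Any graph with an edge has treewidth ≥ 1, and G has the edge h–c. Hence tw(G) = 1 exactly.

Treewidth 1.
Bags: B1 = {c, h}  B2 = {d, h}  B3 = {b, h}  B4 = {e, h}  B5 = {a, b}  B6 = {b, i}  B7 = {b, g}  B8 = {f, i}
Tree: B1–B2, B2–B3, B1–B4, B3–B5, B3–B6, B3–B7, B6–B8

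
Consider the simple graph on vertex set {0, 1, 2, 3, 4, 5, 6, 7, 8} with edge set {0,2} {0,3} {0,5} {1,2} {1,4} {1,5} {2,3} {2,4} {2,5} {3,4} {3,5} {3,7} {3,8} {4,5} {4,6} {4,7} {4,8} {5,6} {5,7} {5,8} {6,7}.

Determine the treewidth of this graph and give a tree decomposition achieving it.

Every bag has size at most 4, so the width is 4 − 1 = 3 and tw(G) ≤ 3. For the lower bound, the 4 vertices {0, 2, 3, 5} are pairwise adjacent, and any tree decomposition puts a clique entirely inside one bag — forcing width ≥ 3. Therefore the treewidth is 3.

Treewidth 3.
One optimal decomposition is:
Bags: B1 = {2, 3, 4, 5}  B2 = {3, 4, 5, 7}  B3 = {1, 2, 4, 5}  B4 = {3, 4, 5, 8}  B5 = {0, 2, 3, 5}  B6 = {4, 5, 6, 7}
Tree: B1–B2, B1–B3, B2–B4, B1–B5, B2–B6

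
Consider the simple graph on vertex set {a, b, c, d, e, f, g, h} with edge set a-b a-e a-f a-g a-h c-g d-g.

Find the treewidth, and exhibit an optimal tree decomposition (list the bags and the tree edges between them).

Treewidth 1.
Bags: B1 = {a, f}  B2 = {a, g}  B3 = {a, e}  B4 = {a, b}  B5 = {a, h}  B6 = {c, g}  B7 = {d, g}
Tree: B1–B2, B1–B3, B3–B4, B3–B5, B2–B6, B2–B7

Every bag has size at most 2, so the width is 2 − 1 = 1 and tw(G) ≤ 1. Since G has at least one edge (e.g. a–f), it is not an edgeless graph, so tw(G) ≥ 1. The upper and lower bounds meet at 1, so that is the treewidth.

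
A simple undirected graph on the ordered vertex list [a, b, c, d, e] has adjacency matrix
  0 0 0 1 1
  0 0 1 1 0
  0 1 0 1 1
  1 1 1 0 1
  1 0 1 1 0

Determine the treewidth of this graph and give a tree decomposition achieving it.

Treewidth 2.
Bags: B1 = {c, d, e}  B2 = {b, c, d}  B3 = {a, d, e}
Tree: B1–B2, B1–B3

Every bag has size at most 3, so the width is 3 − 1 = 2 and tw(G) ≤ 2. Conversely, {c, d, e} is a clique of size 3, and the vertices of any clique must share a bag in every tree decomposition; so some bag has ≥ 3 vertices and tw(G) ≥ 2. The upper and lower bounds meet at 2, so that is the treewidth.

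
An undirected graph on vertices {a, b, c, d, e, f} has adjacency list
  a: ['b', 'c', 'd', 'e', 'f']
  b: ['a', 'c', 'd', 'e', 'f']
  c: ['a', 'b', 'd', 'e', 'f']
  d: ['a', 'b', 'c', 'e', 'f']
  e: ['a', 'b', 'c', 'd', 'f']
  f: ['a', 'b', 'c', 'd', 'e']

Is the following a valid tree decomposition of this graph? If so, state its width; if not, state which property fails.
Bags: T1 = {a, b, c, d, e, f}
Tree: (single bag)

Yes; width 5.

Every vertex of G appears in some bag (union = {a, b, c, d, e, f}); every edge is covered by a bag; and for each vertex v the set of bags containing v is connected in the bag tree. The decomposition is therefore valid. The largest bag has 6 vertices, so the width is 5.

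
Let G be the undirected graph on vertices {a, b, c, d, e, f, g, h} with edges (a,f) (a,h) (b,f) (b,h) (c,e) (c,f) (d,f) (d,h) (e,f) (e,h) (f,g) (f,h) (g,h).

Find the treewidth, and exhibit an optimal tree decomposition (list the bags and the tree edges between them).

Every bag has size at most 3, so the width is 3 − 1 = 2 and tw(G) ≤ 2. Conversely, {d, f, h} is a clique of size 3, and the vertices of any clique must share a bag in every tree decomposition; so some bag has ≥ 3 vertices and tw(G) ≥ 2. Combining the bounds, tw(G) = 2.

Treewidth 2.
Bags: B1 = {e, f, h}  B2 = {d, f, h}  B3 = {b, f, h}  B4 = {f, g, h}  B5 = {a, f, h}  B6 = {c, e, f}
Tree: B1–B2, B2–B3, B3–B4, B1–B5, B1–B6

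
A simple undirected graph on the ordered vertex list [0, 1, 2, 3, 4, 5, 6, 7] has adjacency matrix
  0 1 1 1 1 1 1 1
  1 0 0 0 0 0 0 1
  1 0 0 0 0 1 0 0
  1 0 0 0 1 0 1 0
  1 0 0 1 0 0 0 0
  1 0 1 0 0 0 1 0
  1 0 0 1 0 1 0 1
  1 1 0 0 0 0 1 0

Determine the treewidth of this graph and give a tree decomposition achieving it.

Each bag holds 3 vertices, so the decomposition has width 2, which upper-bounds the treewidth. On the other hand G contains the 3-clique {0, 1, 7}. A clique must lie in a single bag of any decomposition, so no decomposition can have width below 2. Combining the bounds, tw(G) = 2.

Treewidth 2.
One optimal decomposition is:
Bags: B1 = {0, 5, 6}  B2 = {0, 2, 5}  B3 = {0, 6, 7}  B4 = {0, 3, 6}  B5 = {0, 3, 4}  B6 = {0, 1, 7}
Tree: B1–B2, B1–B3, B3–B4, B4–B5, B3–B6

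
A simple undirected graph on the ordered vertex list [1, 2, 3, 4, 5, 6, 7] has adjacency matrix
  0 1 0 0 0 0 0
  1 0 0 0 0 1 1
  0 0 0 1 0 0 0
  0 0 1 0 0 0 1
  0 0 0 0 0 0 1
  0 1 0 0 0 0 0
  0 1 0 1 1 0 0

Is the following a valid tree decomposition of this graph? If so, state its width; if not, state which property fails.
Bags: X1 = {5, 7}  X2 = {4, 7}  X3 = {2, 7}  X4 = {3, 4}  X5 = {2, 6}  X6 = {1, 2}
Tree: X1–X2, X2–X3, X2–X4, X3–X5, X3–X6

Yes; width 1.

Vertex coverage: the bags together contain {1, 2, 3, 4, 5, 6, 7}, the full vertex set. Edge coverage: each edge of G has both endpoints in at least one bag. Running intersection: for every vertex, the bags containing it form a connected subtree. All three properties hold, so this is a valid tree decomposition of width max|bag| − 1 = 1, and hence tw(G) ≤ 1.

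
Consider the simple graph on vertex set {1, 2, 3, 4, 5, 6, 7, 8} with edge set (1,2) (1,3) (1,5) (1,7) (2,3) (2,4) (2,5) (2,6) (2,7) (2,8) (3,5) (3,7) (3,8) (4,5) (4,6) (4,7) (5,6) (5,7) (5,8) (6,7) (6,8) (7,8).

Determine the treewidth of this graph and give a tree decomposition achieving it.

Each bag holds 5 vertices, so the decomposition has width 4, which upper-bounds the treewidth. For the lower bound, the 5 vertices {2, 3, 5, 7, 8} are pairwise adjacent, and any tree decomposition puts a clique entirely inside one bag — forcing width ≥ 4. Therefore the treewidth is 4.

Treewidth 4.
One optimal decomposition is:
Bags: B1 = {2, 3, 5, 7, 8}  B2 = {1, 2, 3, 5, 7}  B3 = {2, 5, 6, 7, 8}  B4 = {2, 4, 5, 6, 7}
Tree: B1–B2, B1–B3, B3–B4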